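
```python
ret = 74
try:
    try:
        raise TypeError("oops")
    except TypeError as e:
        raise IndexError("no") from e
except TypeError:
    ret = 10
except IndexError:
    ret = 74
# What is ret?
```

Step-by-step execution trace:
1. Inner try raises TypeError; inner `except TypeError as e` catches it.
2. `raise IndexError(...) from e` raises IndexError (TypeError is attached as __cause__, but only IndexError is active).
3. Outer `except TypeError` does not match IndexError; skipped.
4. Outer `except IndexError` matches → ret = 74.
Result: 74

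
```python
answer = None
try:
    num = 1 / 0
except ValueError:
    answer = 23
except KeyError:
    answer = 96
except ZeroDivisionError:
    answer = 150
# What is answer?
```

Step-by-step execution trace:
1. `num = 1 / 0` raises ZeroDivisionError.
2. `except ValueError` does not match ZeroDivisionError; skipped.
3. `except KeyError` does not match ZeroDivisionError; skipped.
4. `except ZeroDivisionError` matches → answer = 150.
Result: 150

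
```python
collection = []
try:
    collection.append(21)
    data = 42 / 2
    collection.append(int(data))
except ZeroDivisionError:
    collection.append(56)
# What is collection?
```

Step-by-step execution trace:
1. try: `collection.append(21)` → collection = [21].
2. `data = 42 / 2` → data = 21.0. No exception raised.
3. `collection.append(int(data))` → collection = [21, 21].
4. `except ZeroDivisionError` is skipped (no exception was raised).
Result: [21, 21]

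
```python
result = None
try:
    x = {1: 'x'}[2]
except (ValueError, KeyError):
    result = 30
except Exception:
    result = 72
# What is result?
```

Step-by-step execution trace:
1. `x = {1: 'x'}[2]` raises KeyError.
2. `except (ValueError, KeyError)` matches (KeyError is in the tuple) → result = 30.
3. `except Exception` is not reached.
Result: 30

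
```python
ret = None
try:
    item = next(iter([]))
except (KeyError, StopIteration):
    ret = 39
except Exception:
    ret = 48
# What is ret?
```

Step-by-step execution trace:
1. `item = next(iter([]))` raises StopIteration.
2. `except (KeyError, StopIteration)` matches (StopIteration is in the tuple) → ret = 39.
3. `except Exception` is not reached.
Result: 39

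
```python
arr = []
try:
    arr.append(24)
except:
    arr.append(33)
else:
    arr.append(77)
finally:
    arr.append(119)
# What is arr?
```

Step-by-step execution trace:
1. try: `arr.append(24)` → arr = [24]. No exception raised.
2. `except` is skipped.
3. `else` runs: `arr.append(77)` → arr = [24, 77].
4. `finally` always runs: `arr.append(119)` → arr = [24, 77, 119].
Result: [24, 77, 119]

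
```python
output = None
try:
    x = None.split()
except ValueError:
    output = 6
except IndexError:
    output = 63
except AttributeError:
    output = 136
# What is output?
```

Step-by-step execution trace:
1. `x = None.split()` raises AttributeError.
2. `except ValueError` does not match AttributeError; skipped.
3. `except IndexError` does not match AttributeError; skipped.
4. `except AttributeError` matches → output = 136.
Result: 136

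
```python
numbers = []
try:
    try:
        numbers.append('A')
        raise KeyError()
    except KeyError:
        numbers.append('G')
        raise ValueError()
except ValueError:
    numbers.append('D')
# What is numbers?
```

Step-by-step execution trace:
1. Inner try: `numbers.append('A')` → numbers = ['A'].
2. `raise KeyError()` raises KeyError.
3. Inner `except KeyError` matches → `numbers.append('G')` → numbers = ['A', 'G'].
4. `raise ValueError()` raises ValueError; propagates to outer try.
5. Outer `except ValueError` matches → `numbers.append('D')` → numbers = ['A', 'G', 'D'].
Result: ['A', 'G', 'D']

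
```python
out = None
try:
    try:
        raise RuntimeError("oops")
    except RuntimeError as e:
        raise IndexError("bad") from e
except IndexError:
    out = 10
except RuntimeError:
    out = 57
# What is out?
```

Step-by-step execution trace:
1. Inner try raises RuntimeError; inner `except RuntimeError as e` catches it.
2. `raise IndexError(...) from e` raises IndexError (RuntimeError is attached as __cause__, but only IndexError is active).
3. Outer `except IndexError` matches → out = 10.
4. `except RuntimeError` is not reached.
Result: 10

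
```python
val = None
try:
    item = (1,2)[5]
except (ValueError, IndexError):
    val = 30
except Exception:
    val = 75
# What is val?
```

Step-by-step execution trace:
1. `item = (1,2)[5]` raises IndexError.
2. `except (ValueError, IndexError)` matches (IndexError is in the tuple) → val = 30.
3. `except Exception` is not reached.
Result: 30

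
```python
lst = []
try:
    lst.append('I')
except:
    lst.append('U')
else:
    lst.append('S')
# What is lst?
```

Step-by-step execution trace:
1. try: `lst.append('I')` → lst = ['I']. No exception raised.
2. `except` is skipped.
3. `else` runs (try completed without exception): `lst.append('S')` → lst = ['I', 'S'].
Result: ['I', 'S']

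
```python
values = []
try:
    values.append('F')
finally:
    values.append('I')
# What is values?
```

Step-by-step execution trace:
1. try: `values.append('F')` → values = ['F'].
2. The try body completes without raising.
3. finally always runs: `values.append('I')` → values = ['F', 'I'].
Result: ['F', 'I']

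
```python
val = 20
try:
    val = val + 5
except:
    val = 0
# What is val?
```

Step-by-step execution trace:
1. val starts at 20.
2. try: `val = val + 5` → val = 25. No exception raised.
3. `except` is skipped.
Result: 25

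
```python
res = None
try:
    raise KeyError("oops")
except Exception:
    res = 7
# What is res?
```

Step-by-step execution trace:
1. `raise KeyError(...)` raises KeyError.
2. `except Exception` matches (KeyError is a subclass of Exception) → res = 7.
Result: 7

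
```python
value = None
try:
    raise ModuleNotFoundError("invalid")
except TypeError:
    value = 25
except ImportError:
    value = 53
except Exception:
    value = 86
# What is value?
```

Step-by-step execution trace:
1. `raise ModuleNotFoundError(...)` raises ModuleNotFoundError.
2. `except TypeError` does not match (ModuleNotFoundError is not a subclass of TypeError); skipped.
3. `except ImportError` matches (ModuleNotFoundError is a subclass of ImportError) → value = 53.
4. `except Exception` is not reached.
Result: 53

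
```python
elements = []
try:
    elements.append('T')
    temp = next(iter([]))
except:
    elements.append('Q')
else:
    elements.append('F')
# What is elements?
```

Step-by-step execution trace:
1. try: `elements.append('T')` → elements = ['T'].
2. `temp = next(iter([]))` raises StopIteration.
3. bare `except` matches → `elements.append('Q')` → elements = ['T', 'Q'].
4. `else` is skipped (an exception was raised).
Result: ['T', 'Q']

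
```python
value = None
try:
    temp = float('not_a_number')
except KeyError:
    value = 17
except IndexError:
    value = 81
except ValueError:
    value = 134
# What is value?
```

Step-by-step execution trace:
1. `temp = float('not_a_number')` raises ValueError.
2. `except KeyError` does not match ValueError; skipped.
3. `except IndexError` does not match ValueError; skipped.
4. `except ValueError` matches → value = 134.
Result: 134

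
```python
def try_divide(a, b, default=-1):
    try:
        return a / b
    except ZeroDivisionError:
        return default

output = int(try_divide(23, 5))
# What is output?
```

Step-by-step execution trace:
1. `try_divide(23, 5)` enters try: `return 23 / 5` → returns 4.6. No exception raised.
2. `except ZeroDivisionError` is skipped.
3. `int(4.6)` → 4 → output = 4.
Result: 4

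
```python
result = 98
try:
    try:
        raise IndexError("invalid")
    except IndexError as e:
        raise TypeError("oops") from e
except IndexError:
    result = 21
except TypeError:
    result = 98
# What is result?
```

Step-by-step execution trace:
1. Inner try raises IndexError; inner `except IndexError as e` catches it.
2. `raise TypeError(...) from e` raises TypeError (IndexError is attached as __cause__, but only TypeError is active).
3. Outer `except IndexError` does not match TypeError; skipped.
4. Outer `except TypeError` matches → result = 98.
Result: 98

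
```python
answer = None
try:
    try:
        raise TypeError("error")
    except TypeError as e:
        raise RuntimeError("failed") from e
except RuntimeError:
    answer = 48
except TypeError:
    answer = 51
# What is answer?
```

Step-by-step execution trace:
1. Inner try raises TypeError; inner `except TypeError as e` catches it.
2. `raise RuntimeError(...) from e` raises RuntimeError (TypeError is attached as __cause__, but only RuntimeError is active).
3. Outer `except RuntimeError` matches → answer = 48.
4. `except TypeError` is not reached.
Result: 48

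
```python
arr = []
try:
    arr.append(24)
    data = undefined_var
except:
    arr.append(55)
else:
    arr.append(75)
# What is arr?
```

Step-by-step execution trace:
1. try: `arr.append(24)` → arr = [24].
2. `data = undefined_var` raises NameError.
3. bare `except` matches → `arr.append(55)` → arr = [24, 55].
4. `else` is skipped (an exception was raised).
Result: [24, 55]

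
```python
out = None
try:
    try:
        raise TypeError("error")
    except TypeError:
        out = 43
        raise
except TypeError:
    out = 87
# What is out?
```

Step-by-step execution trace:
1. Inner try: `raise TypeError("error")` raises TypeError.
2. Inner `except TypeError` matches → out = 43.
3. bare `raise` re-raises the same TypeError.
4. Outer `except TypeError` matches → out = 87.
Result: 87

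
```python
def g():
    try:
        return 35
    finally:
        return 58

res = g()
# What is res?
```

Step-by-step execution trace:
1. `g()` enters try: `return 35` sets pending return value 35.
2. Before returning, `finally: return 58` runs and overrides the pending return.
3. g() returns 58 → res = 58.
Result: 58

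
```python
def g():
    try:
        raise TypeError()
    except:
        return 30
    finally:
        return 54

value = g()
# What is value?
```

Step-by-step execution trace:
1. `g()` enters try: `raise TypeError()` raises TypeError.
2. bare `except` matches → `return 30` sets pending return value 30.
3. Before returning, `finally: return 54` runs and overrides the pending return.
4. g() returns 54 → value = 54.
Result: 54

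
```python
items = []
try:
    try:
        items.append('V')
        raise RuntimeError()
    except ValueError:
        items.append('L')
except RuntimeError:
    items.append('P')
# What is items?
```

Step-by-step execution trace:
1. Inner try: `items.append('V')` → items = ['V'].
2. `raise RuntimeError()` raises RuntimeError.
3. Inner `except ValueError` does not match RuntimeError; exception propagates to outer try.
4. Outer `except RuntimeError` matches → `items.append('P')` → items = ['V', 'P'].
Result: ['V', 'P']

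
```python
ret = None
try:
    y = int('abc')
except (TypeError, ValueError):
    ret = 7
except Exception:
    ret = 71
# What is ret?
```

Step-by-step execution trace:
1. `y = int('abc')` raises ValueError.
2. `except (TypeError, ValueError)` matches (ValueError is in the tuple) → ret = 7.
3. `except Exception` is not reached.
Result: 7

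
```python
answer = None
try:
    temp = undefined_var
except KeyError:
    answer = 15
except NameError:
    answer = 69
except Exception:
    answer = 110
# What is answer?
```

Step-by-step execution trace:
1. `temp = undefined_var` raises NameError.
2. `except KeyError` does not match NameError; skipped.
3. `except NameError` matches → answer = 69.
4. Remaining except clauses are skipped.
Result: 69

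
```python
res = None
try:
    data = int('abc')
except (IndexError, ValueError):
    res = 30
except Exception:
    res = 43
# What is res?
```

Step-by-step execution trace:
1. `data = int('abc')` raises ValueError.
2. `except (IndexError, ValueError)` matches (ValueError is in the tuple) → res = 30.
3. `except Exception` is not reached.
Result: 30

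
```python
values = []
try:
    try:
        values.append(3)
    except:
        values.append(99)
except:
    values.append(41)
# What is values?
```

Step-by-step execution trace:
1. Inner try: `values.append(3)` → values = [3]. No exception raised.
2. Inner `except` is skipped.
3. Inner try completes normally; outer `except` is skipped.
Result: [3]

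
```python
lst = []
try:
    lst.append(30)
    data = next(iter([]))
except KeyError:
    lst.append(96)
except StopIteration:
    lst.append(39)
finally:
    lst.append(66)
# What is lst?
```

Step-by-step execution trace:
1. try: `lst.append(30)` → lst = [30].
2. `data = next(iter([]))` raises StopIteration.
3. `except KeyError` does not match StopIteration; skipped.
4. `except StopIteration` matches → `lst.append(39)` → lst = [30, 39].
5. finally always runs: `lst.append(66)` → lst = [30, 39, 66].
Result: [30, 39, 66]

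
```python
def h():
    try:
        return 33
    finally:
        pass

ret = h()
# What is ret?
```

Step-by-step execution trace:
1. `h()` enters try: `return 33` sets pending return value 33.
2. Before returning, `finally: pass` runs (no effect).
3. h() returns 33 → ret = 33.
Result: 33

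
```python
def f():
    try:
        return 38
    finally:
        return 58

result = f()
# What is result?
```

Step-by-step execution trace:
1. `f()` enters try: `return 38` sets pending return value 38.
2. Before returning, `finally: return 58` runs and overrides the pending return.
3. f() returns 58 → result = 58.
Result: 58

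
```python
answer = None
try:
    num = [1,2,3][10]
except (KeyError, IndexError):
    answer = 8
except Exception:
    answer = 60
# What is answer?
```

Step-by-step execution trace:
1. `num = [1,2,3][10]` raises IndexError.
2. `except (KeyError, IndexError)` matches (IndexError is in the tuple) → answer = 8.
3. `except Exception` is not reached.
Result: 8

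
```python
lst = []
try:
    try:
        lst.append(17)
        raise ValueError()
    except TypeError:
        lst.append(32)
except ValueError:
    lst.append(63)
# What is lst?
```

Step-by-step execution trace:
1. Inner try: `lst.append(17)` → lst = [17].
2. `raise ValueError()` raises ValueError.
3. Inner `except TypeError` does not match ValueError; exception propagates to outer try.
4. Outer `except ValueError` matches → `lst.append(63)` → lst = [17, 63].
Result: [17, 63]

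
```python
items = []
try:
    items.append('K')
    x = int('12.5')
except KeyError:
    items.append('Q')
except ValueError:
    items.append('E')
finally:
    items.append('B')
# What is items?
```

Step-by-step execution trace:
1. try: `items.append('K')` → items = ['K'].
2. `x = int('12.5')` raises ValueError.
3. `except KeyError` does not match ValueError; skipped.
4. `except ValueError` matches → `items.append('E')` → items = ['K', 'E'].
5. finally always runs: `items.append('B')` → items = ['K', 'E', 'B'].
Result: ['K', 'E', 'B']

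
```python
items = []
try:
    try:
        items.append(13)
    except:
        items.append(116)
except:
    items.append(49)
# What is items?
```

Step-by-step execution trace:
1. Inner try: `items.append(13)` → items = [13]. No exception raised.
2. Inner `except` is skipped.
3. Inner try completes normally; outer `except` is skipped.
Result: [13]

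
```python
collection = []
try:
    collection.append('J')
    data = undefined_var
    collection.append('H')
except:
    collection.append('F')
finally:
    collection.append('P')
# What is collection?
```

Step-by-step execution trace:
1. try: `collection.append('J')` → collection = ['J'].
2. `data = undefined_var` raises NameError; `collection.append('H')` is not reached.
3. bare `except` matches → `collection.append('F')` → collection = ['J', 'F'].
4. finally always runs: `collection.append('P')` → collection = ['J', 'F', 'P'].
Result: ['J', 'F', 'P']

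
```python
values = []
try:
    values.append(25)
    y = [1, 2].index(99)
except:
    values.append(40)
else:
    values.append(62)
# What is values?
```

Step-by-step execution trace:
1. try: `values.append(25)` → values = [25].
2. `y = [1, 2].index(99)` raises ValueError.
3. bare `except` matches → `values.append(40)` → values = [25, 40].
4. `else` is skipped (an exception was raised).
Result: [25, 40]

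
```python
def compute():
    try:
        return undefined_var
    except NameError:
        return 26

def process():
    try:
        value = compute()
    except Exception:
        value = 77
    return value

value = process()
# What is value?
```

Step-by-step execution trace:
1. `process()` calls `compute()`.
2. In compute: `undefined_var` raises NameError; `except NameError` catches it → returns 26.
3. In process: `value = compute()` → value = 26. No exception reaches process.
4. `except Exception` is skipped; process returns 26.
5. value = 26.
Result: 26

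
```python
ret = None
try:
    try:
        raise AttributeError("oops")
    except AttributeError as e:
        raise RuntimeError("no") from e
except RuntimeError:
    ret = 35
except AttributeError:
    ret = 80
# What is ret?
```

Step-by-step execution trace:
1. Inner try raises AttributeError; inner `except AttributeError as e` catches it.
2. `raise RuntimeError(...) from e` raises RuntimeError (AttributeError is attached as __cause__, but only RuntimeError is active).
3. Outer `except RuntimeError` matches → ret = 35.
4. `except AttributeError` is not reached.
Result: 35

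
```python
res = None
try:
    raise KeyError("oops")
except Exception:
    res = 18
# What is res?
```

Step-by-step execution trace:
1. `raise KeyError(...)` raises KeyError.
2. `except Exception` matches (KeyError is a subclass of Exception) → res = 18.
Result: 18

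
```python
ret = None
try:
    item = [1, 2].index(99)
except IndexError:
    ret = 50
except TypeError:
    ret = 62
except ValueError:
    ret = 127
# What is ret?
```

Step-by-step execution trace:
1. `item = [1, 2].index(99)` raises ValueError.
2. `except IndexError` does not match ValueError; skipped.
3. `except TypeError` does not match ValueError; skipped.
4. `except ValueError` matches → ret = 127.
Result: 127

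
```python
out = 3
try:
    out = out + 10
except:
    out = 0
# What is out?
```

Step-by-step execution trace:
1. out starts at 3.
2. try: `out = out + 10` → out = 13. No exception raised.
3. `except` is skipped.
Result: 13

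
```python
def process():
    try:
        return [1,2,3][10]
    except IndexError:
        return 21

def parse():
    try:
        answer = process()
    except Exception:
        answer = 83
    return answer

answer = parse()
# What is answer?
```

Step-by-step execution trace:
1. `parse()` calls `process()`.
2. In process: `[1,2,3][10]` raises IndexError; `except IndexError` catches it → returns 21.
3. In parse: `answer = process()` → answer = 21. No exception reaches parse.
4. `except Exception` is skipped; parse returns 21.
5. answer = 21.
Result: 21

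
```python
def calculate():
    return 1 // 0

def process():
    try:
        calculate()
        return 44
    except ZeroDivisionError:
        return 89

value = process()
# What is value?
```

Step-by-step execution trace:
1. `process()` calls `calculate()`.
2. `calculate()` evaluates `1 // 0`, which raises ZeroDivisionError; it propagates to the caller.
3. `return 44` is not reached.
4. `except ZeroDivisionError` in process matches → returns 89.
5. value = 89.
Result: 89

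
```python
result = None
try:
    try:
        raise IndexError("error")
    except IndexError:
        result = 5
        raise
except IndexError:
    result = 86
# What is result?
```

Step-by-step execution trace:
1. Inner try: `raise IndexError("error")` raises IndexError.
2. Inner `except IndexError` matches → result = 5.
3. bare `raise` re-raises the same IndexError.
4. Outer `except IndexError` matches → result = 86.
Result: 86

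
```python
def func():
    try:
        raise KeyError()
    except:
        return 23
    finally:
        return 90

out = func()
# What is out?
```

Step-by-step execution trace:
1. `func()` enters try: `raise KeyError()` raises KeyError.
2. bare `except` matches → `return 23` sets pending return value 23.
3. Before returning, `finally: return 90` runs and overrides the pending return.
4. func() returns 90 → out = 90.
Result: 90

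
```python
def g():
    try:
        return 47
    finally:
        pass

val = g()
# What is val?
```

Step-by-step execution trace:
1. `g()` enters try: `return 47` sets pending return value 47.
2. Before returning, `finally: pass` runs (no effect).
3. g() returns 47 → val = 47.
Result: 47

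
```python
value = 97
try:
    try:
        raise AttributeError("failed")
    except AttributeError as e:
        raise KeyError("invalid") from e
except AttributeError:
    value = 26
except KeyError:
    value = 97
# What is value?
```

Step-by-step execution trace:
1. Inner try raises AttributeError; inner `except AttributeError as e` catches it.
2. `raise KeyError(...) from e` raises KeyError (AttributeError is attached as __cause__, but only KeyError is active).
3. Outer `except AttributeError` does not match KeyError; skipped.
4. Outer `except KeyError` matches → value = 97.
Result: 97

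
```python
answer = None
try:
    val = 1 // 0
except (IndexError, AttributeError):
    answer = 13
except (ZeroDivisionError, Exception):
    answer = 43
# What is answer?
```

Step-by-step execution trace:
1. `val = 1 // 0` raises ZeroDivisionError.
2. `except (IndexError, AttributeError)` does not match ZeroDivisionError; skipped.
3. `except (ZeroDivisionError, Exception)` matches (ZeroDivisionError is in the tuple) → answer = 43.
Result: 43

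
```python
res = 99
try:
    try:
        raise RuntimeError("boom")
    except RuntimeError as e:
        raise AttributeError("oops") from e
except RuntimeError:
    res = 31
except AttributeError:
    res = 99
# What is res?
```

Step-by-step execution trace:
1. Inner try raises RuntimeError; inner `except RuntimeError as e` catches it.
2. `raise AttributeError(...) from e` raises AttributeError (RuntimeError is attached as __cause__, but only AttributeError is active).
3. Outer `except RuntimeError` does not match AttributeError; skipped.
4. Outer `except AttributeError` matches → res = 99.
Result: 99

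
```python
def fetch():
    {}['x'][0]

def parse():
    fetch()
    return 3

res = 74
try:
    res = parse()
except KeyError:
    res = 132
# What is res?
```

Step-by-step execution trace:
1. res starts at 74.
2. try: `parse()` calls `fetch()`.
3. `fetch()` evaluates `{}['x'][0]`, which raises KeyError; it propagates through parse (uncaught).
4. `return 3` in parse is not reached; the assignment to res does not complete.
5. `except KeyError` matches → res = 132.
Result: 132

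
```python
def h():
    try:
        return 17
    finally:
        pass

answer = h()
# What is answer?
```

Step-by-step execution trace:
1. `h()` enters try: `return 17` sets pending return value 17.
2. Before returning, `finally: pass` runs (no effect).
3. h() returns 17 → answer = 17.
Result: 17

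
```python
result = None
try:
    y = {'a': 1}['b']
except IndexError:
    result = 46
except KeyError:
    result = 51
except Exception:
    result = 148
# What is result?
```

Step-by-step execution trace:
1. `y = {'a': 1}['b']` raises KeyError.
2. `except IndexError` does not match KeyError; skipped.
3. `except KeyError` matches → result = 51.
4. Remaining except clauses are skipped.
Result: 51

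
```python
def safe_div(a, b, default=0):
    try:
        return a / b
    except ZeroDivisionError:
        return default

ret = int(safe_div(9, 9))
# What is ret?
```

Step-by-step execution trace:
1. `safe_div(9, 9)` enters try: `return 9 / 9` → returns 1.0. No exception raised.
2. `except ZeroDivisionError` is skipped.
3. `int(1.0)` → 1 → ret = 1.
Result: 1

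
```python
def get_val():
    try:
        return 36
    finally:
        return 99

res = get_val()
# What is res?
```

Step-by-step execution trace:
1. `get_val()` enters try: `return 36` sets pending return value 36.
2. Before returning, `finally: return 99` runs and overrides the pending return.
3. get_val() returns 99 → res = 99.
Result: 99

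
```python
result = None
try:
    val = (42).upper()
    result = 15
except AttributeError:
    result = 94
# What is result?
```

Step-by-step execution trace:
1. `val = (42).upper()` raises AttributeError.
2. `result = 15` is not reached.
3. `except AttributeError` matches → result = 94.
Result: 94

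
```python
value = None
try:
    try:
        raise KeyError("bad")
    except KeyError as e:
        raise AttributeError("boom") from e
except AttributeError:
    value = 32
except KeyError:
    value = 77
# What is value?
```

Step-by-step execution trace:
1. Inner try raises KeyError; inner `except KeyError as e` catches it.
2. `raise AttributeError(...) from e` raises AttributeError (KeyError is attached as __cause__, but only AttributeError is active).
3. Outer `except AttributeError` matches → value = 32.
4. `except KeyError` is not reached.
Result: 32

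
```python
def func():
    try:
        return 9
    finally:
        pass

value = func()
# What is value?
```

Step-by-step execution trace:
1. `func()` enters try: `return 9` sets pending return value 9.
2. Before returning, `finally: pass` runs (no effect).
3. func() returns 9 → value = 9.
Result: 9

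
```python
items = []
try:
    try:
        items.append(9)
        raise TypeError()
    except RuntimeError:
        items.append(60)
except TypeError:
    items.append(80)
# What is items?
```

Step-by-step execution trace:
1. Inner try: `items.append(9)` → items = [9].
2. `raise TypeError()` raises TypeError.
3. Inner `except RuntimeError` does not match TypeError; exception propagates to outer try.
4. Outer `except TypeError` matches → `items.append(80)` → items = [9, 80].
Result: [9, 80]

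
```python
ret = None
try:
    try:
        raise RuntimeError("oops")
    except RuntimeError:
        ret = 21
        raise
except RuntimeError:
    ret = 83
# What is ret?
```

Step-by-step execution trace:
1. Inner try: `raise RuntimeError("oops")` raises RuntimeError.
2. Inner `except RuntimeError` matches → ret = 21.
3. bare `raise` re-raises the same RuntimeError.
4. Outer `except RuntimeError` matches → ret = 83.
Result: 83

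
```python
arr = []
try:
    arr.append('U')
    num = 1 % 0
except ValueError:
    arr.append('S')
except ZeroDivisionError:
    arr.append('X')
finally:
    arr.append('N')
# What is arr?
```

Step-by-step execution trace:
1. try: `arr.append('U')` → arr = ['U'].
2. `num = 1 % 0` raises ZeroDivisionError.
3. `except ValueError` does not match ZeroDivisionError; skipped.
4. `except ZeroDivisionError` matches → `arr.append('X')` → arr = ['U', 'X'].
5. finally always runs: `arr.append('N')` → arr = ['U', 'X', 'N'].
Result: ['U', 'X', 'N']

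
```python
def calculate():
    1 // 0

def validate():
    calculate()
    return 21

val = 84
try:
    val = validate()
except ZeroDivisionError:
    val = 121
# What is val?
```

Step-by-step execution trace:
1. val starts at 84.
2. try: `validate()` calls `calculate()`.
3. `calculate()` evaluates `1 // 0`, which raises ZeroDivisionError; it propagates through validate (uncaught).
4. `return 21` in validate is not reached; the assignment to val does not complete.
5. `except ZeroDivisionError` matches → val = 121.
Result: 121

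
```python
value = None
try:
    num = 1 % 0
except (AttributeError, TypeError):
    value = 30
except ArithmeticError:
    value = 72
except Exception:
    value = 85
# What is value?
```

Step-by-step execution trace:
1. `num = 1 % 0` raises ZeroDivisionError.
2. `except (AttributeError, TypeError)` does not match ZeroDivisionError; skipped.
3. `except ArithmeticError` matches (ZeroDivisionError is a subclass of ArithmeticError) → value = 72.
4. `except Exception` is not reached.
Result: 72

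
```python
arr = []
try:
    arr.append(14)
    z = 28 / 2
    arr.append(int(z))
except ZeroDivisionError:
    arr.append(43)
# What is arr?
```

Step-by-step execution trace:
1. try: `arr.append(14)` → arr = [14].
2. `z = 28 / 2` → z = 14.0. No exception raised.
3. `arr.append(int(z))` → arr = [14, 14].
4. `except ZeroDivisionError` is skipped (no exception was raised).
Result: [14, 14]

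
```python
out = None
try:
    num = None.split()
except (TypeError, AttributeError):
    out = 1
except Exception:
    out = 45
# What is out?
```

Step-by-step execution trace:
1. `num = None.split()` raises AttributeError.
2. `except (TypeError, AttributeError)` matches (AttributeError is in the tuple) → out = 1.
3. `except Exception` is not reached.
Result: 1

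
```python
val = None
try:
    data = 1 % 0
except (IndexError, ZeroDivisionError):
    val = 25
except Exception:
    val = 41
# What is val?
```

Step-by-step execution trace:
1. `data = 1 % 0` raises ZeroDivisionError.
2. `except (IndexError, ZeroDivisionError)` matches (ZeroDivisionError is in the tuple) → val = 25.
3. `except Exception` is not reached.
Result: 25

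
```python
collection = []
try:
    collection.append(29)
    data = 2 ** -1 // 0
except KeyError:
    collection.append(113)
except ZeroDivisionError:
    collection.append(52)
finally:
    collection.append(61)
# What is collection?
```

Step-by-step execution trace:
1. try: `collection.append(29)` → collection = [29].
2. `data = 2 ** -1 // 0` raises ZeroDivisionError.
3. `except KeyError` does not match ZeroDivisionError; skipped.
4. `except ZeroDivisionError` matches → `collection.append(52)` → collection = [29, 52].
5. finally always runs: `collection.append(61)` → collection = [29, 52, 61].
Result: [29, 52, 61]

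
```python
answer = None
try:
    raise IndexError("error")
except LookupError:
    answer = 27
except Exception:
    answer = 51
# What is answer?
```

Step-by-step execution trace:
1. `raise IndexError(...)` raises IndexError.
2. `except LookupError` matches (IndexError is a subclass of LookupError) → answer = 27.
3. `except Exception` is not reached.
Result: 27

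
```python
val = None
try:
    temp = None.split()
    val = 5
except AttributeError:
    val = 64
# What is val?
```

Step-by-step execution trace:
1. `temp = None.split()` raises AttributeError.
2. `val = 5` is not reached.
3. `except AttributeError` matches → val = 64.
Result: 64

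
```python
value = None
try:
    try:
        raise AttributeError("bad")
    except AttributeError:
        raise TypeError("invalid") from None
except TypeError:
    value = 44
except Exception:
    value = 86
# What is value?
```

Step-by-step execution trace:
1. Inner try raises AttributeError; inner `except AttributeError` catches it.
2. `raise TypeError(...) from None` raises TypeError (from None suppresses __context__, but the active exception is still TypeError).
3. Outer `except TypeError` matches → value = 44.
4. `except Exception` is not reached.
Result: 44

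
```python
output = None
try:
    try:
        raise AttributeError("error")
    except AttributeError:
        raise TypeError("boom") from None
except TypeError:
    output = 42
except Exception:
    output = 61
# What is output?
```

Step-by-step execution trace:
1. Inner try raises AttributeError; inner `except AttributeError` catches it.
2. `raise TypeError(...) from None` raises TypeError (from None suppresses __context__, but the active exception is still TypeError).
3. Outer `except TypeError` matches → output = 42.
4. `except Exception` is not reached.
Result: 42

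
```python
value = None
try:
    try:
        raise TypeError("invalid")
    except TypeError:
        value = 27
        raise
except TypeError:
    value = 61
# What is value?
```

Step-by-step execution trace:
1. Inner try: `raise TypeError("invalid")` raises TypeError.
2. Inner `except TypeError` matches → value = 27.
3. bare `raise` re-raises the same TypeError.
4. Outer `except TypeError` matches → value = 61.
Result: 61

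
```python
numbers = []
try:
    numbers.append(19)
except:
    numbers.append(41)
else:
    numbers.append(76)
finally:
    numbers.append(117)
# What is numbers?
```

Step-by-step execution trace:
1. try: `numbers.append(19)` → numbers = [19]. No exception raised.
2. `except` is skipped.
3. `else` runs: `numbers.append(76)` → numbers = [19, 76].
4. `finally` always runs: `numbers.append(117)` → numbers = [19, 76, 117].
Result: [19, 76, 117]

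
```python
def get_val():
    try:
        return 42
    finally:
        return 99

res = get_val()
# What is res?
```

Step-by-step execution trace:
1. `get_val()` enters try: `return 42` sets pending return value 42.
2. Before returning, `finally: return 99` runs and overrides the pending return.
3. get_val() returns 99 → res = 99.
Result: 99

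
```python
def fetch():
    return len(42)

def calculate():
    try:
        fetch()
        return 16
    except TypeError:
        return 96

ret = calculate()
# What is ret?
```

Step-by-step execution trace:
1. `calculate()` calls `fetch()`.
2. `fetch()` evaluates `len(42)`, which raises TypeError; it propagates to the caller.
3. `return 16` is not reached.
4. `except TypeError` in calculate matches → returns 96.
5. ret = 96.
Result: 96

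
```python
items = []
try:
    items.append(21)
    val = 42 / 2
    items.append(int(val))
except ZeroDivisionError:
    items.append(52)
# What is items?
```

Step-by-step execution trace:
1. try: `items.append(21)` → items = [21].
2. `val = 42 / 2` → val = 21.0. No exception raised.
3. `items.append(int(val))` → items = [21, 21].
4. `except ZeroDivisionError` is skipped (no exception was raised).
Result: [21, 21]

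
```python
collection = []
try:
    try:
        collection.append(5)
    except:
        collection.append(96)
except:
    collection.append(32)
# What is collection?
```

Step-by-step execution trace:
1. Inner try: `collection.append(5)` → collection = [5]. No exception raised.
2. Inner `except` is skipped.
3. Inner try completes normally; outer `except` is skipped.
Result: [5]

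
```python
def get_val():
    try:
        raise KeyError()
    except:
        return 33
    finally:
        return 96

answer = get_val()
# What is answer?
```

Step-by-step execution trace:
1. `get_val()` enters try: `raise KeyError()` raises KeyError.
2. bare `except` matches → `return 33` sets pending return value 33.
3. Before returning, `finally: return 96` runs and overrides the pending return.
4. get_val() returns 96 → answer = 96.
Result: 96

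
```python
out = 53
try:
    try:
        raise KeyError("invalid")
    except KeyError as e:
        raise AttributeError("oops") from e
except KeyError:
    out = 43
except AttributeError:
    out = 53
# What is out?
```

Step-by-step execution trace:
1. Inner try raises KeyError; inner `except KeyError as e` catches it.
2. `raise AttributeError(...) from e` raises AttributeError (KeyError is attached as __cause__, but only AttributeError is active).
3. Outer `except KeyError` does not match AttributeError; skipped.
4. Outer `except AttributeError` matches → out = 53.
Result: 53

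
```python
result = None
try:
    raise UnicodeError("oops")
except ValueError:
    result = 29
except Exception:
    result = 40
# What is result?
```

Step-by-step execution trace:
1. `raise UnicodeError(...)` raises UnicodeError.
2. `except ValueError` matches (UnicodeError is a subclass of ValueError) → result = 29.
3. `except Exception` is not reached.
Result: 29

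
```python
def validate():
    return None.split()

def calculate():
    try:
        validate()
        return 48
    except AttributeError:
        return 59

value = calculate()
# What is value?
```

Step-by-step execution trace:
1. `calculate()` calls `validate()`.
2. `validate()` evaluates `None.split()`, which raises AttributeError; it propagates to the caller.
3. `return 48` is not reached.
4. `except AttributeError` in calculate matches → returns 59.
5. value = 59.
Result: 59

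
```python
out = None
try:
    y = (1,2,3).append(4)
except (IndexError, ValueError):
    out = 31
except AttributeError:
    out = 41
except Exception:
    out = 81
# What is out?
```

Step-by-step execution trace:
1. `y = (1,2,3).append(4)` raises AttributeError.
2. `except (IndexError, ValueError)` does not match AttributeError; skipped.
3. `except AttributeError` matches (exact type match) → out = 41.
4. `except Exception` is not reached.
Result: 41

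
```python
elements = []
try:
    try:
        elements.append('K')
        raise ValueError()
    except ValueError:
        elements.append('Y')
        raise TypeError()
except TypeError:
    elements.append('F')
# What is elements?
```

Step-by-step execution trace:
1. Inner try: `elements.append('K')` → elements = ['K'].
2. `raise ValueError()` raises ValueError.
3. Inner `except ValueError` matches → `elements.append('Y')` → elements = ['K', 'Y'].
4. `raise TypeError()` raises TypeError; propagates to outer try.
5. Outer `except TypeError` matches → `elements.append('F')` → elements = ['K', 'Y', 'F'].
Result: ['K', 'Y', 'F']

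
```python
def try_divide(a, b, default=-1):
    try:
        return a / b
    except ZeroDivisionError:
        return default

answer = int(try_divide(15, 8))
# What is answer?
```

Step-by-step execution trace:
1. `try_divide(15, 8)` enters try: `return 15 / 8` → returns 1.875. No exception raised.
2. `except ZeroDivisionError` is skipped.
3. `int(1.875)` → 1 → answer = 1.
Result: 1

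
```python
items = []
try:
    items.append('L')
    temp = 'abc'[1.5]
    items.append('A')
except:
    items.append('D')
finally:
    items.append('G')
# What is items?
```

Step-by-step execution trace:
1. try: `items.append('L')` → items = ['L'].
2. `temp = 'abc'[1.5]` raises TypeError; `items.append('A')` is not reached.
3. bare `except` matches → `items.append('D')` → items = ['L', 'D'].
4. finally always runs: `items.append('G')` → items = ['L', 'D', 'G'].
Result: ['L', 'D', 'G']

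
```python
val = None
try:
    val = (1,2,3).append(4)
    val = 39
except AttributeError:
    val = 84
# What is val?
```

Step-by-step execution trace:
1. `val = (1,2,3).append(4)` raises AttributeError.
2. `val = 39` is not reached.
3. `except AttributeError` matches → val = 84.
Result: 84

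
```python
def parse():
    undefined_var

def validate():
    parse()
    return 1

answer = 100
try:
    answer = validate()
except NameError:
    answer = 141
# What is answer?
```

Step-by-step execution trace:
1. answer starts at 100.
2. try: `validate()` calls `parse()`.
3. `parse()` evaluates `undefined_var`, which raises NameError; it propagates through validate (uncaught).
4. `return 1` in validate is not reached; the assignment to answer does not complete.
5. `except NameError` matches → answer = 141.
Result: 141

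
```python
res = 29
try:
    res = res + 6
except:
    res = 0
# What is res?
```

Step-by-step execution trace:
1. res starts at 29.
2. try: `res = res + 6` → res = 35. No exception raised.
3. `except` is skipped.
Result: 35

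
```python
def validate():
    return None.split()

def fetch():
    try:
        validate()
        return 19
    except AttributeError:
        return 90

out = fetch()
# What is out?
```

Step-by-step execution trace:
1. `fetch()` calls `validate()`.
2. `validate()` evaluates `None.split()`, which raises AttributeError; it propagates to the caller.
3. `return 19` is not reached.
4. `except AttributeError` in fetch matches → returns 90.
5. out = 90.
Result: 90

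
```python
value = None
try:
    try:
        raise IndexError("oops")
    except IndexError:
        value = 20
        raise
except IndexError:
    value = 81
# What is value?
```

Step-by-step execution trace:
1. Inner try: `raise IndexError("oops")` raises IndexError.
2. Inner `except IndexError` matches → value = 20.
3. bare `raise` re-raises the same IndexError.
4. Outer `except IndexError` matches → value = 81.
Result: 81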